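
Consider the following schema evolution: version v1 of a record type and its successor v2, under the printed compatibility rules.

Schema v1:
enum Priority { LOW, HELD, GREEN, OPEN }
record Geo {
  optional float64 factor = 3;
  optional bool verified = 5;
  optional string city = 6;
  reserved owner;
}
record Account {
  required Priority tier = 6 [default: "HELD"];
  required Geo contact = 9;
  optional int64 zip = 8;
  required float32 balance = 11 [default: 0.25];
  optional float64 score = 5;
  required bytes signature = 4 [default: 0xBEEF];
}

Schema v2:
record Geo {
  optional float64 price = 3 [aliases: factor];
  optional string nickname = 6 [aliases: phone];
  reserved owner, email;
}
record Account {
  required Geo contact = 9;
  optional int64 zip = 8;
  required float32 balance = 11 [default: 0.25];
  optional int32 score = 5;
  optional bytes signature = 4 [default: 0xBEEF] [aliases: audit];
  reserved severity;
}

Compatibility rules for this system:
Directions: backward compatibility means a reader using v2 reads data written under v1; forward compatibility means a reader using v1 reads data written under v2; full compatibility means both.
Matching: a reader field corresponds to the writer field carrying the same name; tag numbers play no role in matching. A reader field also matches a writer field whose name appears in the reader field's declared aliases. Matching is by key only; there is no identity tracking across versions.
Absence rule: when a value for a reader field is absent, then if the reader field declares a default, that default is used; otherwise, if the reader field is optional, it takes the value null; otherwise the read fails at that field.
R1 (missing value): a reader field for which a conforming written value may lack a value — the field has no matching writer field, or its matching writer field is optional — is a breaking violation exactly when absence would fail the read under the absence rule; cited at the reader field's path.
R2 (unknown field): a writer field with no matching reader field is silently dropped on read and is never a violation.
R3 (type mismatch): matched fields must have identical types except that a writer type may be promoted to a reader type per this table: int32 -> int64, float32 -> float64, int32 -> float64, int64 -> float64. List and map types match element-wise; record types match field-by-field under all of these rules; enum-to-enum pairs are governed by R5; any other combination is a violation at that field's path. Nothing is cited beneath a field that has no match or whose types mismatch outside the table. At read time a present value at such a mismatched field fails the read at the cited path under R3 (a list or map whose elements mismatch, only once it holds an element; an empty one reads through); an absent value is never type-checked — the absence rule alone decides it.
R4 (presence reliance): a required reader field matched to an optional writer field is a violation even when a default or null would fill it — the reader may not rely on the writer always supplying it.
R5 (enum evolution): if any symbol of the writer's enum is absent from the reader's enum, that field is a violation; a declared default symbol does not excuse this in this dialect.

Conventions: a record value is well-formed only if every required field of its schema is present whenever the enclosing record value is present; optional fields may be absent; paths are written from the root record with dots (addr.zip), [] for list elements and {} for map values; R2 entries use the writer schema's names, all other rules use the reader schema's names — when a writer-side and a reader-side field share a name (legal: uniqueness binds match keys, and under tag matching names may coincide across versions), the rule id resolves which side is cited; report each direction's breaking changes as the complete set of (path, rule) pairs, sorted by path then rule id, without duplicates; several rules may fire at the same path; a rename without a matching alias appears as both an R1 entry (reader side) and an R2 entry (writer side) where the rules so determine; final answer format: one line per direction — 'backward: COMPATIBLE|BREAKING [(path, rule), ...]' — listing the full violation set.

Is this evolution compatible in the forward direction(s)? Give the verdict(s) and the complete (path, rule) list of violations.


in Account below, arrows point writer -> reader
forward for Account (reader v1, writer v2):
  tier: no writer-side match
  contact <- contact (Geo -> Geo, writer required)
  zip <- zip (int64 -> int64, writer optional)
  balance <- balance (float32 -> float32, writer required)
  score <- score (int32 -> float64, writer optional)
  signature <- signature (bytes -> bytes, writer optional)
  contact.factor: no writer-side match
  contact.verified: no writer-side match
  contact.city: no writer-side match
  contact.price (writer side), unknown to reader
  contact.nickname (writer side), unknown to reader
  rule R4 violated at signature
  forward on Account therefore BREAKING (1)
the other Account changes do not affect what is asked:
  field score in record Account: type float64 changed to int32 -> affects backward compatibility only, which is not asked
  removed field tier from record Account -> inert for the asked Account verdict: nothing fires
  removed field verified from record Geo -> inert for the asked Account verdict: nothing fires
  renamed field factor to price in record Geo (alias factor declared on the renamed field) -> inert for the asked Account verdict: nothing fires
  renamed field city to nickname in record Geo -> inert for the asked Account verdict: nothing fires

forward: BREAKING [(signature, R4)]


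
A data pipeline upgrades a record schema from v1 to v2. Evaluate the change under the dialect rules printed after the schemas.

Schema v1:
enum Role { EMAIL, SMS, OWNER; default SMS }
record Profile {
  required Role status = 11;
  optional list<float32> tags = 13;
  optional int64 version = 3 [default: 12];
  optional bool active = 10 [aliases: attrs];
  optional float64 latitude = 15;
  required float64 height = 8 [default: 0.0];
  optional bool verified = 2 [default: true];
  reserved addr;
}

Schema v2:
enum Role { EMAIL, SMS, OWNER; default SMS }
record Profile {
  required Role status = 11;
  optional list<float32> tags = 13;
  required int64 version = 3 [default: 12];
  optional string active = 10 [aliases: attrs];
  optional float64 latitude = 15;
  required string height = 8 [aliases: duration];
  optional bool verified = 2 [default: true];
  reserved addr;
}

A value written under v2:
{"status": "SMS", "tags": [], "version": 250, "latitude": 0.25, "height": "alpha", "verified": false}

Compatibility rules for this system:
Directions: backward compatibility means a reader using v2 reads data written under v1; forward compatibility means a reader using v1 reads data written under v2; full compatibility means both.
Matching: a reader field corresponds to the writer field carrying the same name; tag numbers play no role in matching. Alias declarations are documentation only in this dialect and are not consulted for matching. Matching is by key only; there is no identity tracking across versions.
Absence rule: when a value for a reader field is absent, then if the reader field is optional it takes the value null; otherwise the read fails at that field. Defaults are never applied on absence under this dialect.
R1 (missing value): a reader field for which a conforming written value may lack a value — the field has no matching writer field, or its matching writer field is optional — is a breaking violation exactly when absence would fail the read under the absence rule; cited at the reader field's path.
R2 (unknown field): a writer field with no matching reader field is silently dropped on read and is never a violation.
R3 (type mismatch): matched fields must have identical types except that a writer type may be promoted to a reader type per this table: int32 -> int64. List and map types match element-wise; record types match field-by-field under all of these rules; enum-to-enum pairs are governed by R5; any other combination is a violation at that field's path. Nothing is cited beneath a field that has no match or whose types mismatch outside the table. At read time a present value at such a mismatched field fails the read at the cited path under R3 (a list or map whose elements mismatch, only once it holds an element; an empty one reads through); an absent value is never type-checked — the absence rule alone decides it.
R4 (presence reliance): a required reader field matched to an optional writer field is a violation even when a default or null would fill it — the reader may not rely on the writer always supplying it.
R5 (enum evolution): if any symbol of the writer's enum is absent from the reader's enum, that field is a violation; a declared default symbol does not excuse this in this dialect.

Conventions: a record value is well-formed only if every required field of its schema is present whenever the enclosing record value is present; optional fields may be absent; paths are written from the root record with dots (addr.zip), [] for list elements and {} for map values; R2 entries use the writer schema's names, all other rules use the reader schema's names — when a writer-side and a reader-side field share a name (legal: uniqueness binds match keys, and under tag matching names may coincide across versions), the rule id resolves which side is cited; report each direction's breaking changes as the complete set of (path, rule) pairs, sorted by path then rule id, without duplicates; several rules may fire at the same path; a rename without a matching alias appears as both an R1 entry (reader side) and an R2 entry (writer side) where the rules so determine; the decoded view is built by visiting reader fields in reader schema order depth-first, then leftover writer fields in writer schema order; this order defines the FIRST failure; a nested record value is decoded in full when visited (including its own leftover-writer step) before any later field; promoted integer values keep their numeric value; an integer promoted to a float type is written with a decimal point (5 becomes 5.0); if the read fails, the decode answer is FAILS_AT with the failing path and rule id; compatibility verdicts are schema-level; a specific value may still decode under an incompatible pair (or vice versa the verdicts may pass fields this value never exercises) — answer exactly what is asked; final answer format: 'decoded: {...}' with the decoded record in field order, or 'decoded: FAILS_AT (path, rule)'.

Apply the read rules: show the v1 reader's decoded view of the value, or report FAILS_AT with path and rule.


decoded: FAILS_AT (height, R3)

arrows below run writer -> reader for Profile
migrating the Profile value to v1:
  status := "SMS"
  tags := []
  version := 250
  active := null (absent, optional -> null)
  latitude := 0.25
  read fails at height under R3
  => FAILS_AT (height, R3)
checking off the Profile differences that do not matter here:
  field version in record Profile: optional changed to required -> schema-level compatibility only; this Profile value's decode is unchanged
  field active in record Profile: type bool changed to string -> schema-level compatibility only; this Profile value's decode is unchanged


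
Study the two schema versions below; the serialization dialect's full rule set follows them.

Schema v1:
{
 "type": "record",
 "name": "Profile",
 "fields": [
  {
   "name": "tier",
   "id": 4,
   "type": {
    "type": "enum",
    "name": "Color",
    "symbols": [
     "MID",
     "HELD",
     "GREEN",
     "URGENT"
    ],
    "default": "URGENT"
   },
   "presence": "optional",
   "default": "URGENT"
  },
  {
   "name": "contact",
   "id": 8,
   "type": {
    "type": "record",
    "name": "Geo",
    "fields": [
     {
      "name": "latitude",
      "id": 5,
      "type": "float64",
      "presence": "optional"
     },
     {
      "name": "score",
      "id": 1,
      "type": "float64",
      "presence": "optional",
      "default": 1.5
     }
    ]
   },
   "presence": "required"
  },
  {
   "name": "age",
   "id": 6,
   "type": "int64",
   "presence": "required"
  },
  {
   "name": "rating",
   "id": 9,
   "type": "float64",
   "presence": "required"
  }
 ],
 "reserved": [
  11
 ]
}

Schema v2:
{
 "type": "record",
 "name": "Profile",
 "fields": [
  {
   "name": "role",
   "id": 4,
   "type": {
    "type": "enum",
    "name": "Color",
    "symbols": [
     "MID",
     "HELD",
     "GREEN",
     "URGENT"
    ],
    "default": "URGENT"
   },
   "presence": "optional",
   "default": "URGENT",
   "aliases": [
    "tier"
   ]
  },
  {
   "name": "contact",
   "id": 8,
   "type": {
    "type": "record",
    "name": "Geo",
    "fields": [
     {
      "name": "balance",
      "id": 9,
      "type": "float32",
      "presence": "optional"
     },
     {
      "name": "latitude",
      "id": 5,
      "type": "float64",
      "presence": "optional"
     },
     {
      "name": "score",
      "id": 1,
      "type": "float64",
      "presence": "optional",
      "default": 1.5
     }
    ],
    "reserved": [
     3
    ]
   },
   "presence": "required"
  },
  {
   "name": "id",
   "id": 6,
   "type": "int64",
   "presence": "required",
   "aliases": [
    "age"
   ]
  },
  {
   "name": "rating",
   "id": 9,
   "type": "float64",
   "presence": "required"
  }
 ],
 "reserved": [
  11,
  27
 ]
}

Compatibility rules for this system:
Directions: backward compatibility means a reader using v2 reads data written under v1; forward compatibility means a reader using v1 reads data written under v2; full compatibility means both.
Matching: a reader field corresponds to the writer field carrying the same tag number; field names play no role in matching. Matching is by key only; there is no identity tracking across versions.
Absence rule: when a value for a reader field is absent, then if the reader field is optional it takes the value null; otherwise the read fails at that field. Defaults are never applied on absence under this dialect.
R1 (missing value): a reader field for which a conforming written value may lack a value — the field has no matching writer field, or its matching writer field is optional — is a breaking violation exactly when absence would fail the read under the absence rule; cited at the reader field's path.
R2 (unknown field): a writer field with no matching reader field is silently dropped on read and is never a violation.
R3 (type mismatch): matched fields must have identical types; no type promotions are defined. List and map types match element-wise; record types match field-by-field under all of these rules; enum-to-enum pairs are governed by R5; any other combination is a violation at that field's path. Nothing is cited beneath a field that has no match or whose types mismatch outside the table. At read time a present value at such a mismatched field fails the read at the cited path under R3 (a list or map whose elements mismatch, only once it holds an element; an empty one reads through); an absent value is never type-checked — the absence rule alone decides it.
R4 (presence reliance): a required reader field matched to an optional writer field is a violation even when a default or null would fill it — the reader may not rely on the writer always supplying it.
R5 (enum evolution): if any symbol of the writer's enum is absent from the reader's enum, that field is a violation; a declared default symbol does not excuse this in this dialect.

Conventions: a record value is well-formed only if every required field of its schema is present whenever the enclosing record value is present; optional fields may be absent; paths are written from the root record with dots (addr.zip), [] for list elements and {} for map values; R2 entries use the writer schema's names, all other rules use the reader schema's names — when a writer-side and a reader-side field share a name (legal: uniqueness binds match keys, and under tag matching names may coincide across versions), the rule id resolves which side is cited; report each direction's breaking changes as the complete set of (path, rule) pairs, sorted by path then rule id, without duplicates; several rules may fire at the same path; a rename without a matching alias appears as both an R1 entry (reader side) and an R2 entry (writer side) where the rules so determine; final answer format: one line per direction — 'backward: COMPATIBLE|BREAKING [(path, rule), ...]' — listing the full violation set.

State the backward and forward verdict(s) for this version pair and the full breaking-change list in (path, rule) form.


arrows below run writer -> reader for Profile
checking backward for Profile: reader v2 against writer v1:
  Color -> Color, writer optional: role aligns to tier
  Geo -> Geo, writer required: contact aligns to contact
  int64 -> int64, writer required: id aligns to age
  float64 -> float64, writer required: rating aligns to rating
  contact.balance has no writer counterpart
  float64 -> float64, writer optional: contact.latitude aligns to contact.latitude
  float64 -> float64, writer optional: contact.score aligns to contact.score
  nothing fires on Profile: backward is COMPATIBLE
checking forward for Profile: reader v1 against writer v2:
  Color -> Color, writer optional: tier aligns to role
  Geo -> Geo, writer required: contact aligns to contact
  int64 -> int64, writer required: age aligns to id
  float64 -> float64, writer required: rating aligns to rating
  float64 -> float64, writer optional: contact.latitude aligns to contact.latitude
  float64 -> float64, writer optional: contact.score aligns to contact.score
  contact.balance (writer side), unknown to reader
  nothing fires on Profile: forward is COMPATIBLE

backward: COMPATIBLE []; forward: COMPATIBLE []


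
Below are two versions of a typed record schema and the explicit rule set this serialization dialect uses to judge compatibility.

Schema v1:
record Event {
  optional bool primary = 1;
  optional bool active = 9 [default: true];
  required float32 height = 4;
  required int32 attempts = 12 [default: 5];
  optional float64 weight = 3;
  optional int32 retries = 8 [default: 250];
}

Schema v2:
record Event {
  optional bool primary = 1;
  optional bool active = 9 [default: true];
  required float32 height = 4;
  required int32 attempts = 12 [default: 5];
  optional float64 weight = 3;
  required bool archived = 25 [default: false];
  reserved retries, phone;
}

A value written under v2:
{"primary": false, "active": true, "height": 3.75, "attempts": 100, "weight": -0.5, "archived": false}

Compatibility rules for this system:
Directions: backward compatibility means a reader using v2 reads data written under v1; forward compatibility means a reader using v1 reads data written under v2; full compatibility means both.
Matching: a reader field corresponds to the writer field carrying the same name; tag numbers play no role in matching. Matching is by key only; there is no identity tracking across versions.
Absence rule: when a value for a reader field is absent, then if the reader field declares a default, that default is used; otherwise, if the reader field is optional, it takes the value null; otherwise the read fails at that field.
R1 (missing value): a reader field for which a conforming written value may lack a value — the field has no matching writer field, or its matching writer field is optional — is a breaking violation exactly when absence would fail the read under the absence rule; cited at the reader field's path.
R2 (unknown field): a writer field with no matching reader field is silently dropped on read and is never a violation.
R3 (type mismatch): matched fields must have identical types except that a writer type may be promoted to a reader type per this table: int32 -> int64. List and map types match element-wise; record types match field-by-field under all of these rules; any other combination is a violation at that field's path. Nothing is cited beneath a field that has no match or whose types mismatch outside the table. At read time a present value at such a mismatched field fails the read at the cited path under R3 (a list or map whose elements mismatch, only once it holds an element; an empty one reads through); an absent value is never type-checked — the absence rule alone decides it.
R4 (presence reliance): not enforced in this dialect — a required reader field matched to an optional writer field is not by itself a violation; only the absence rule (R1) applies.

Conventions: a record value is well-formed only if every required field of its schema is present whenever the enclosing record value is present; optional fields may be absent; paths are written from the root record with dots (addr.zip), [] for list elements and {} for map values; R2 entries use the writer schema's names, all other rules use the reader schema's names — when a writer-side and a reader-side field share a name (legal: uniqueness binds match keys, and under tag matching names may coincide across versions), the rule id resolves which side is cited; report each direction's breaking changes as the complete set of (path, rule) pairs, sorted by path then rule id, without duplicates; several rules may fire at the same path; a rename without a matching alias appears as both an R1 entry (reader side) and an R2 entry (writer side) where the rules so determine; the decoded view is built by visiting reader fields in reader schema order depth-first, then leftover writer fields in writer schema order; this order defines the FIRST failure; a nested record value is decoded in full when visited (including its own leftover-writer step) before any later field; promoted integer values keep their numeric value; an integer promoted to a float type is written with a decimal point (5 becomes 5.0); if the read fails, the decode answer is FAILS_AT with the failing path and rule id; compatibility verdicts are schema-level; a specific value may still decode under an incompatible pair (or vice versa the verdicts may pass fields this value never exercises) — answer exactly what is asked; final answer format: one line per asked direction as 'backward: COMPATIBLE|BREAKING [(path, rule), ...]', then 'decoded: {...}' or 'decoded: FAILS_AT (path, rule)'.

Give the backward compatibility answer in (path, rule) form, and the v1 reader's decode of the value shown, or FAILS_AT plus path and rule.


the writer's type comes first in each Event pair
backward for Event (reader v2, writer v1):
  writer optional, bool -> bool: reader primary maps from writer primary
  writer optional, bool -> bool: reader active maps from writer active
  writer required, float32 -> float32: reader height maps from writer height
  writer required, int32 -> int32: reader attempts maps from writer attempts
  writer optional, float64 -> float64: reader weight maps from writer weight
  archived: no writer match
  writer field retries has no reader counterpart
  => no violations; backward on Event: COMPATIBLE
decoding the Event value with the v1 reader:
  primary := false
  active := true
  height := 3.75
  attempts := 100
  weight := -0.5
  retries := 250 (absent -> default)
  writer archived: unknown -> dropped
  => decoded: {"primary": false, "active": true, "height": 3.75, "attempts": 100, "weight": -0.5, "retries": 250}
ruling out the remaining Event differences:
  added field archived to record Event: required bool, tag 25, default false (in v2 it sits last) -> inert for the asked Event verdict: nothing fires
  removed field retries from record Event (its key "retries" joins the reserved list) -> inert for the asked Event verdict: nothing fires

backward: COMPATIBLE []; decoded: {"primary": false, "active": true, "height": 3.75, "attempts": 100, "weight": -0.5, "retries": 250}


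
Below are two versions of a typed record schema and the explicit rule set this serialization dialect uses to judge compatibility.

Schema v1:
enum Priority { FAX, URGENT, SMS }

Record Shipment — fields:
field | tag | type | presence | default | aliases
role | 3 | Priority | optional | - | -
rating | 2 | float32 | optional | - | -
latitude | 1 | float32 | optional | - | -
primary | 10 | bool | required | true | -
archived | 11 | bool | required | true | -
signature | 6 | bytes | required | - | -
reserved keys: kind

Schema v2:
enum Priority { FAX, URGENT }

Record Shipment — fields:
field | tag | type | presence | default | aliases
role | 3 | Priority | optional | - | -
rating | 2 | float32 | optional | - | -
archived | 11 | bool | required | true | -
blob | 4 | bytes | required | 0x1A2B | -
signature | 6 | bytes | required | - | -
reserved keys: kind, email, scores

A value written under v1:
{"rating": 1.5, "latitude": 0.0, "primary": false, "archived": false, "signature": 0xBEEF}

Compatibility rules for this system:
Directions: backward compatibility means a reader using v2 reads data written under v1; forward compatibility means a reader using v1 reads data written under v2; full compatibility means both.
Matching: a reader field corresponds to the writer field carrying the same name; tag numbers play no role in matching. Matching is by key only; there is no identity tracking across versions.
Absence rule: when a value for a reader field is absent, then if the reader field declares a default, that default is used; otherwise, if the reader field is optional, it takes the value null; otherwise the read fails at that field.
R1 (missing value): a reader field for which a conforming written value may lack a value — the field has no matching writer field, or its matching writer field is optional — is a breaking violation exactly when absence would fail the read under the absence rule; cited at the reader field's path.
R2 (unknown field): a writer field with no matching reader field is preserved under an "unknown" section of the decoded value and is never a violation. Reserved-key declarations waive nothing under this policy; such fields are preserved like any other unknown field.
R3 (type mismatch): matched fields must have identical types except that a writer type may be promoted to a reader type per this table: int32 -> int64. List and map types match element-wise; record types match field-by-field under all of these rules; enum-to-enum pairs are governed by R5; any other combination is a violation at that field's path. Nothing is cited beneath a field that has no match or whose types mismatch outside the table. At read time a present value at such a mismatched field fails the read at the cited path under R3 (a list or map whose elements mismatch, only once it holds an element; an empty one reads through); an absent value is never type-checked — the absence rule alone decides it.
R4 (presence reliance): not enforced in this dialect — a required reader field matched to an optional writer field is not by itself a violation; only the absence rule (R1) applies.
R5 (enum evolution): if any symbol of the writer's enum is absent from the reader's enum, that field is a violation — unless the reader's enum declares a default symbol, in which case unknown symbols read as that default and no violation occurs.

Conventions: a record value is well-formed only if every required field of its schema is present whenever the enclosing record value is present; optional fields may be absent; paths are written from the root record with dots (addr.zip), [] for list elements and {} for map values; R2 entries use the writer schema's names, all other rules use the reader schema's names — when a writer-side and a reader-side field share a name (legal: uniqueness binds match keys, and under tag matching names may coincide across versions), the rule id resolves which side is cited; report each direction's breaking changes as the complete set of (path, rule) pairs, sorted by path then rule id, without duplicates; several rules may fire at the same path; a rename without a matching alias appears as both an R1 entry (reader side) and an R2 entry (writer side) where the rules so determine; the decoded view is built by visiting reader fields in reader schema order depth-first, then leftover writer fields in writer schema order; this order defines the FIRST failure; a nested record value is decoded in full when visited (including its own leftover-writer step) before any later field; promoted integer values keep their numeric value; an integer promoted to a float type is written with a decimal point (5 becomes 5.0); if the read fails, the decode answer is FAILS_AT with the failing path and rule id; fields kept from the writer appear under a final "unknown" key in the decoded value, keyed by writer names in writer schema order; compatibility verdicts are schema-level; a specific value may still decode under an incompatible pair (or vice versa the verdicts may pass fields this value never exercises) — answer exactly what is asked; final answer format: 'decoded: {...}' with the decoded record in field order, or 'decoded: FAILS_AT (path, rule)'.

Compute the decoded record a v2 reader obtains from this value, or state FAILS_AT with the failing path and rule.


arrows below run writer -> reader for Shipment
decode (reader v2):
  role := null (not supplied -> null)
  rating := 1.5
  archived := false
  blob := 0x1A2B (no value, default fills)
  signature := 0xBEEF
  writer latitude: kept under "unknown"
  writer primary: kept under "unknown"
  => decoded: {"role": null, "rating": 1.5, "archived": false, "blob": 0x1A2B, "signature": 0xBEEF, "unknown": {"latitude": 0.0, "primary": false}}
the rest of the Shipment diff is inert for this question:
  enum Priority (field role in record Shipment): symbol SMS removed -> schema-level compatibility only; this Shipment value's decode is unchanged

decoded: {"role": null, "rating": 1.5, "archived": false, "blob": 0x1A2B, "signature": 0xBEEF, "unknown": {"latitude": 0.0, "primary": false}}


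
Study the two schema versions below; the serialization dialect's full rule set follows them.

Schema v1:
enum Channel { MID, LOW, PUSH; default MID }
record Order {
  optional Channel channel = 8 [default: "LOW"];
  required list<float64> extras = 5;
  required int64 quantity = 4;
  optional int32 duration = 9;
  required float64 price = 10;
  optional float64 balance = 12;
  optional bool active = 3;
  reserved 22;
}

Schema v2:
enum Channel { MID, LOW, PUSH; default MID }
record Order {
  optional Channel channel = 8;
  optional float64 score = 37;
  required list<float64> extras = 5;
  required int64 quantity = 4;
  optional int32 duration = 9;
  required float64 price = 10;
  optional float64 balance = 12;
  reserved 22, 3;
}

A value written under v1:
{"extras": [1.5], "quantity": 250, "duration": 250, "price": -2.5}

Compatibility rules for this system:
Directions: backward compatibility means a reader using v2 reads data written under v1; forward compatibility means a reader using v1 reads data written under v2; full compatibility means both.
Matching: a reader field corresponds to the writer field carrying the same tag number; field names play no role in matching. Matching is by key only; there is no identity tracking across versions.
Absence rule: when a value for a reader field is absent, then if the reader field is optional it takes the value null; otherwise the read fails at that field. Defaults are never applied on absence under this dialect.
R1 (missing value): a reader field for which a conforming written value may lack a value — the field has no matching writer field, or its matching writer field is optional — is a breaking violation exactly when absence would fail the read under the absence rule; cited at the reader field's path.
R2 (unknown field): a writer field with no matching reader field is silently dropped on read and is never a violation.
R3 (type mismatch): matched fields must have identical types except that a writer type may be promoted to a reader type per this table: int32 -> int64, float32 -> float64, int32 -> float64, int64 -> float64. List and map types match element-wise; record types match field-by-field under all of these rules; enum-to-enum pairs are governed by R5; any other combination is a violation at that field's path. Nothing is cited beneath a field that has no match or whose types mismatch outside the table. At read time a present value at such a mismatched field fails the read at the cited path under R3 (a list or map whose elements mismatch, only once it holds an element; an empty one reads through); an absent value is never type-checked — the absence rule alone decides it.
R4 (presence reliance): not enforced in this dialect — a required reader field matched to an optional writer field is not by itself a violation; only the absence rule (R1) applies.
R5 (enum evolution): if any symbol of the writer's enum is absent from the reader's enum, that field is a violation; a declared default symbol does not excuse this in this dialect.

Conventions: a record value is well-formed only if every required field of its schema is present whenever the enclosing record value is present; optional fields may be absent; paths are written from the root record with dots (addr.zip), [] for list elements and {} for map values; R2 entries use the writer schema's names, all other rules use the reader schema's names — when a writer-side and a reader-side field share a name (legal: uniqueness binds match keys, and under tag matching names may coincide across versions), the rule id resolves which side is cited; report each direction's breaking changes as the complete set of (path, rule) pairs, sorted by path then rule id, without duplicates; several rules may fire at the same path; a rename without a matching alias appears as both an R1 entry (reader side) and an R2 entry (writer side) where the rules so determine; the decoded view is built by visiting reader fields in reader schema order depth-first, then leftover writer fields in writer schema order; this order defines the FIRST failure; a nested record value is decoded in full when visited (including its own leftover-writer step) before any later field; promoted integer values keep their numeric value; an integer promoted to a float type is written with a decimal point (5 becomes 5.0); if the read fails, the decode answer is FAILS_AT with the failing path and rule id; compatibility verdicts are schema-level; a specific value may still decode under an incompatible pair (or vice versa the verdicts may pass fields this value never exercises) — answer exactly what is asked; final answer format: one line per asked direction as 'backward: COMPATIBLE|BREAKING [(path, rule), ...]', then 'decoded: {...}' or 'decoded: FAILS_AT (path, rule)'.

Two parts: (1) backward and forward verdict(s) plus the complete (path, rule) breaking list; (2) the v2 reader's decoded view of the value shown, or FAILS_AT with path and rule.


the writer's type comes first in each Order pair
backward on Order — v2 reading data written by v1:
  channel: paired with writer channel (Channel -> Channel; writer optional)
  score: no writer-side match
  extras: paired with writer extras (list<float64> -> list<float64>; writer required)
  quantity: paired with writer quantity (int64 -> int64; writer required)
  duration: paired with writer duration (int32 -> int32; writer optional)
  price: paired with writer price (float64 -> float64; writer required)
  balance: paired with writer balance (float64 -> float64; writer optional)
  leftover writer field: active
  nothing fires on Order: backward is COMPATIBLE
forward on Order — v1 reading data written by v2:
  channel: paired with writer channel (Channel -> Channel; writer optional)
  extras: paired with writer extras (list<float64> -> list<float64>; writer required)
  quantity: paired with writer quantity (int64 -> int64; writer required)
  duration: paired with writer duration (int32 -> int32; writer optional)
  price: paired with writer price (float64 -> float64; writer required)
  balance: paired with writer balance (float64 -> float64; writer optional)
  active: no writer-side match
  leftover writer field: score
  nothing fires on Order: forward is COMPATIBLE
decode walk for Order under reader schema v2:
  channel := null (not supplied -> null)
  score := null (not supplied -> null)
  extras := [1.5]
  quantity := 250
  duration := 250
  price := -2.5
  balance := null (not supplied -> null)
  => decoded: {"channel": null, "score": null, "extras": [1.5], "quantity": 250, "duration": 250, "price": -2.5, "balance": null}

backward: COMPATIBLE []; forward: COMPATIBLE []; decoded: {"channel": null, "score": null, "extras": [1.5], "quantity": 250, "duration": 250, "price": -2.5, "balance": null}


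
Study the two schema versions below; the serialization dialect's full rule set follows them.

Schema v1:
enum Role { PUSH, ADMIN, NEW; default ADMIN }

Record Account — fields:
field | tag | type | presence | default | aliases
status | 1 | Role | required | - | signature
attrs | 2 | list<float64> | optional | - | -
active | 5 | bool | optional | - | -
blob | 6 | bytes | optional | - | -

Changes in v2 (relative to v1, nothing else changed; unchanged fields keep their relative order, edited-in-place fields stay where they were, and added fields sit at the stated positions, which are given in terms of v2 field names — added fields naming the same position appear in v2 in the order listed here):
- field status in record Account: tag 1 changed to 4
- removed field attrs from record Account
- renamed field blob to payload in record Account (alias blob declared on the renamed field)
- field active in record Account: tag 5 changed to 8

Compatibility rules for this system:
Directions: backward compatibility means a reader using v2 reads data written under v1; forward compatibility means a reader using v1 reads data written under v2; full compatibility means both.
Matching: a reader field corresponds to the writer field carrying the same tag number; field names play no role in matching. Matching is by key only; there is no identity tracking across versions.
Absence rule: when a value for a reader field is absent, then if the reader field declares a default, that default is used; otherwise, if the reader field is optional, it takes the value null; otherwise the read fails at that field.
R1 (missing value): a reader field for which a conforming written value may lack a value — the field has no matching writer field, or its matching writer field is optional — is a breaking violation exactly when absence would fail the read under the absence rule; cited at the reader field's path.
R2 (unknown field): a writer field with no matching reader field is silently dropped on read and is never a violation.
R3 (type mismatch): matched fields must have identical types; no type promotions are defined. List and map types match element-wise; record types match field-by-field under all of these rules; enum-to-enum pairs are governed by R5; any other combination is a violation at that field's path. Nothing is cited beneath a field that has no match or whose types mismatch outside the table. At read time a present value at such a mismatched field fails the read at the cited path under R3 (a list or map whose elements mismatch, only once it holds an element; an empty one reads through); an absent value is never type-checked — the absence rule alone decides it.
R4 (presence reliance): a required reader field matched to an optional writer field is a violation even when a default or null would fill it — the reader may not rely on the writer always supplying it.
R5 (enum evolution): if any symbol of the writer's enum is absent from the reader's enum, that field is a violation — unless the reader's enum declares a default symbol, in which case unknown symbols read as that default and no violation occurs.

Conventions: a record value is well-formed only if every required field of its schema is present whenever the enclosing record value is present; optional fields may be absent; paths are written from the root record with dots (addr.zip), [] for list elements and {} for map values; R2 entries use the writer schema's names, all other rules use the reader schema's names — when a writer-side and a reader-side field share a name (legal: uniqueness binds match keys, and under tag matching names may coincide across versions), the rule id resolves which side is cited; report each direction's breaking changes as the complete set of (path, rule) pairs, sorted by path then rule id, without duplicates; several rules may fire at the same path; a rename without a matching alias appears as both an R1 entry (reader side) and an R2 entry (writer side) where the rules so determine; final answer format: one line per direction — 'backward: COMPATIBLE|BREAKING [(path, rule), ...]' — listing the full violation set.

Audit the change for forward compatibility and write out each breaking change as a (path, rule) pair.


in Account below, arrows point writer -> reader
checking forward for Account: reader v1 against writer v2:
  status: no writer match
  attrs: no writer match
  active: no writer match
  blob: paired with writer payload (bytes -> bytes; writer optional)
  leftover writer field: status
  leftover writer field: active
  R1 fires at status
  forward on Account therefore BREAKING (1)
diffs on Account not affecting the asked answer:
  removed field attrs from record Account -> fires no rule on Account, leaving the asked answer as it is
  renamed field blob to payload in record Account (alias blob declared on the renamed field) -> fires no rule on Account, leaving the asked answer as it is
  field active in record Account: tag 5 changed to 8 -> fires no rule on Account, leaving the asked answer as it is

forward: BREAKING [(status, R1)]
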